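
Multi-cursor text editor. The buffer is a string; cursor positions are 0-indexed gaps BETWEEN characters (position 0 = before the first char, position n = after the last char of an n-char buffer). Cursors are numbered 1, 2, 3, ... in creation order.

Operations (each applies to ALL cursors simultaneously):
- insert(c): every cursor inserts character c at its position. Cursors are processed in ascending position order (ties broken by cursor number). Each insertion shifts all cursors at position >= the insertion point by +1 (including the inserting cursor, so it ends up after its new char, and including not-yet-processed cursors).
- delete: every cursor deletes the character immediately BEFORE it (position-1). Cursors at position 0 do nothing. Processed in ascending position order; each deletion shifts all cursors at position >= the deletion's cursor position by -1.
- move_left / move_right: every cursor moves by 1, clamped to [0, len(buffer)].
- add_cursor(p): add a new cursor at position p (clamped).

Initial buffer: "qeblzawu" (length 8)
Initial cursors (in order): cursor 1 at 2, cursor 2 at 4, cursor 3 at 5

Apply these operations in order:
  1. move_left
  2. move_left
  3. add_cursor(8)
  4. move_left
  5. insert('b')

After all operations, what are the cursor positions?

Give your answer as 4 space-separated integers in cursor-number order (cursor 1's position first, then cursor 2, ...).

Answer: 1 3 5 11

Derivation:
After op 1 (move_left): buffer="qeblzawu" (len 8), cursors c1@1 c2@3 c3@4, authorship ........
After op 2 (move_left): buffer="qeblzawu" (len 8), cursors c1@0 c2@2 c3@3, authorship ........
After op 3 (add_cursor(8)): buffer="qeblzawu" (len 8), cursors c1@0 c2@2 c3@3 c4@8, authorship ........
After op 4 (move_left): buffer="qeblzawu" (len 8), cursors c1@0 c2@1 c3@2 c4@7, authorship ........
After op 5 (insert('b')): buffer="bqbebblzawbu" (len 12), cursors c1@1 c2@3 c3@5 c4@11, authorship 1.2.3.....4.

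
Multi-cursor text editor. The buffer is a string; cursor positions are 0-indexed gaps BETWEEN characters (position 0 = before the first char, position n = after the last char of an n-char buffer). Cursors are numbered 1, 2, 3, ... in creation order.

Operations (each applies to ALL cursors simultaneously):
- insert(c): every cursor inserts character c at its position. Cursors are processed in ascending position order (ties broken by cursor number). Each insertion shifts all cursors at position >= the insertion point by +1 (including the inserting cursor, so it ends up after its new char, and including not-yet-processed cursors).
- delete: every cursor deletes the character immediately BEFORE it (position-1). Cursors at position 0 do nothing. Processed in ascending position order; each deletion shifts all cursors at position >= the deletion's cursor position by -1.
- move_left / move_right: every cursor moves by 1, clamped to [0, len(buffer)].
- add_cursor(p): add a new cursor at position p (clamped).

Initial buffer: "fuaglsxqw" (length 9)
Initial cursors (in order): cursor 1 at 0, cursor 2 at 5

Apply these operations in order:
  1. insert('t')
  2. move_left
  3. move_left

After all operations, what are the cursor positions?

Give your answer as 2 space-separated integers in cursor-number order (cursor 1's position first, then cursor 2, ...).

After op 1 (insert('t')): buffer="tfuagltsxqw" (len 11), cursors c1@1 c2@7, authorship 1.....2....
After op 2 (move_left): buffer="tfuagltsxqw" (len 11), cursors c1@0 c2@6, authorship 1.....2....
After op 3 (move_left): buffer="tfuagltsxqw" (len 11), cursors c1@0 c2@5, authorship 1.....2....

Answer: 0 5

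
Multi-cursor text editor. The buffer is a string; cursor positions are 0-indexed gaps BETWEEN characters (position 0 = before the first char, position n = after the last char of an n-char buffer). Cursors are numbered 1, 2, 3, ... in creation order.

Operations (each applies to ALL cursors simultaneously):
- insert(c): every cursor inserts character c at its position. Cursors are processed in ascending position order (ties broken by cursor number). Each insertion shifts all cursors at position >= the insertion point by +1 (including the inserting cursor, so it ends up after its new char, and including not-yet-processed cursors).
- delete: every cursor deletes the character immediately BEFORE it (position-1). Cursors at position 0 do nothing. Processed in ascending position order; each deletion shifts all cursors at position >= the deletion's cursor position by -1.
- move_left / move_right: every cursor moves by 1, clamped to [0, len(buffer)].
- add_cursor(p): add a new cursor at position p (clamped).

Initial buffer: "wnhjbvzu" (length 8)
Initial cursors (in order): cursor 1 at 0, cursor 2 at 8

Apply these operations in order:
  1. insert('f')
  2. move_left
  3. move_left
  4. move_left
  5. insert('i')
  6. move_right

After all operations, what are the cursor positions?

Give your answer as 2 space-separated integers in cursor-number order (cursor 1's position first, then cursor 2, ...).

After op 1 (insert('f')): buffer="fwnhjbvzuf" (len 10), cursors c1@1 c2@10, authorship 1........2
After op 2 (move_left): buffer="fwnhjbvzuf" (len 10), cursors c1@0 c2@9, authorship 1........2
After op 3 (move_left): buffer="fwnhjbvzuf" (len 10), cursors c1@0 c2@8, authorship 1........2
After op 4 (move_left): buffer="fwnhjbvzuf" (len 10), cursors c1@0 c2@7, authorship 1........2
After op 5 (insert('i')): buffer="ifwnhjbvizuf" (len 12), cursors c1@1 c2@9, authorship 11......2..2
After op 6 (move_right): buffer="ifwnhjbvizuf" (len 12), cursors c1@2 c2@10, authorship 11......2..2

Answer: 2 10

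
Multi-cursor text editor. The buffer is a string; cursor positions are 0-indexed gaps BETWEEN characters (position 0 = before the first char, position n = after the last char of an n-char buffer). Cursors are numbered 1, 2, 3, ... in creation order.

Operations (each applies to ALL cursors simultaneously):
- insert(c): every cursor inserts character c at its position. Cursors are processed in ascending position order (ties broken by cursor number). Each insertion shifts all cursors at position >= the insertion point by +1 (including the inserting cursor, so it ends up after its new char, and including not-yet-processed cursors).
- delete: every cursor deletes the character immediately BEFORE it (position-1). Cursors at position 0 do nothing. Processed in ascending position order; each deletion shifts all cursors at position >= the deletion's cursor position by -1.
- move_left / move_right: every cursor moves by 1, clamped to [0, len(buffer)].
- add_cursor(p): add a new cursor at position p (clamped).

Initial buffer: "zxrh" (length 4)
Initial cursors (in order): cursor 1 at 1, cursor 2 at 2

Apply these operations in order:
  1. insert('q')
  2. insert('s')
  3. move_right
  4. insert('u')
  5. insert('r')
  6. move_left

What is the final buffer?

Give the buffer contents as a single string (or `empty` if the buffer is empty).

Answer: zqsxurqsrurh

Derivation:
After op 1 (insert('q')): buffer="zqxqrh" (len 6), cursors c1@2 c2@4, authorship .1.2..
After op 2 (insert('s')): buffer="zqsxqsrh" (len 8), cursors c1@3 c2@6, authorship .11.22..
After op 3 (move_right): buffer="zqsxqsrh" (len 8), cursors c1@4 c2@7, authorship .11.22..
After op 4 (insert('u')): buffer="zqsxuqsruh" (len 10), cursors c1@5 c2@9, authorship .11.122.2.
After op 5 (insert('r')): buffer="zqsxurqsrurh" (len 12), cursors c1@6 c2@11, authorship .11.1122.22.
After op 6 (move_left): buffer="zqsxurqsrurh" (len 12), cursors c1@5 c2@10, authorship .11.1122.22.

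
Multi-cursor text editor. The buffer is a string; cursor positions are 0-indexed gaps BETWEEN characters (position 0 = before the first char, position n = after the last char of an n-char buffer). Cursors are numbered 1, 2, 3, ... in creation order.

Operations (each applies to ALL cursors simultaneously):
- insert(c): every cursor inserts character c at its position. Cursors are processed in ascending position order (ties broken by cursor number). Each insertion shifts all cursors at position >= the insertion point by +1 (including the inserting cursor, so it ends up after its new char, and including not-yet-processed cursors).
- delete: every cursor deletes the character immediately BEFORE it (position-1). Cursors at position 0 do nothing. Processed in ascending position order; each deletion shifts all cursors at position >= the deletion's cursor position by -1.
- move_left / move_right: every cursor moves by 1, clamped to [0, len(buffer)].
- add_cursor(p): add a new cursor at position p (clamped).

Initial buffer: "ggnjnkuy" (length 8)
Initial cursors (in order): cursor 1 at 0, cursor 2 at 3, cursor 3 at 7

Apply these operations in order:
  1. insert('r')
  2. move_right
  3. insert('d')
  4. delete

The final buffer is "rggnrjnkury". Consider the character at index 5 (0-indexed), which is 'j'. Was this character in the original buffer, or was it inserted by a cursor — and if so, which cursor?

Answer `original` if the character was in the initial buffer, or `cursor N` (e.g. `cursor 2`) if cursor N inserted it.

Answer: original

Derivation:
After op 1 (insert('r')): buffer="rggnrjnkury" (len 11), cursors c1@1 c2@5 c3@10, authorship 1...2....3.
After op 2 (move_right): buffer="rggnrjnkury" (len 11), cursors c1@2 c2@6 c3@11, authorship 1...2....3.
After op 3 (insert('d')): buffer="rgdgnrjdnkuryd" (len 14), cursors c1@3 c2@8 c3@14, authorship 1.1..2.2...3.3
After op 4 (delete): buffer="rggnrjnkury" (len 11), cursors c1@2 c2@6 c3@11, authorship 1...2....3.
Authorship (.=original, N=cursor N): 1 . . . 2 . . . . 3 .
Index 5: author = original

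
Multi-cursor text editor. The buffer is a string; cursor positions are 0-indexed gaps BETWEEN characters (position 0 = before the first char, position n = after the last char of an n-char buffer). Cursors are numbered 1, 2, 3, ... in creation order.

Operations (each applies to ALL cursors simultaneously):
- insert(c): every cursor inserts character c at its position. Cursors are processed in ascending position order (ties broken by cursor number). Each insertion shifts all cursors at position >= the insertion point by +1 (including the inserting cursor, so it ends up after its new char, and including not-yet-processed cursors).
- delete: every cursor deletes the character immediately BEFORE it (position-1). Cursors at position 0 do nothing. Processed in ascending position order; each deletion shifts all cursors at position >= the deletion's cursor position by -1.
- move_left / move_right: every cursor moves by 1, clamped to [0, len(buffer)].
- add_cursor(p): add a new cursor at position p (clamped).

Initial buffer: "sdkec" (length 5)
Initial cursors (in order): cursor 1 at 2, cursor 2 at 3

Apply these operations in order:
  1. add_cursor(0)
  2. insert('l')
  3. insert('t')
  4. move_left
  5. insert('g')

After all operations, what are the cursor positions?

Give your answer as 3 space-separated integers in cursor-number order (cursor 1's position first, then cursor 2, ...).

After op 1 (add_cursor(0)): buffer="sdkec" (len 5), cursors c3@0 c1@2 c2@3, authorship .....
After op 2 (insert('l')): buffer="lsdlklec" (len 8), cursors c3@1 c1@4 c2@6, authorship 3..1.2..
After op 3 (insert('t')): buffer="ltsdltkltec" (len 11), cursors c3@2 c1@6 c2@9, authorship 33..11.22..
After op 4 (move_left): buffer="ltsdltkltec" (len 11), cursors c3@1 c1@5 c2@8, authorship 33..11.22..
After op 5 (insert('g')): buffer="lgtsdlgtklgtec" (len 14), cursors c3@2 c1@7 c2@11, authorship 333..111.222..

Answer: 7 11 2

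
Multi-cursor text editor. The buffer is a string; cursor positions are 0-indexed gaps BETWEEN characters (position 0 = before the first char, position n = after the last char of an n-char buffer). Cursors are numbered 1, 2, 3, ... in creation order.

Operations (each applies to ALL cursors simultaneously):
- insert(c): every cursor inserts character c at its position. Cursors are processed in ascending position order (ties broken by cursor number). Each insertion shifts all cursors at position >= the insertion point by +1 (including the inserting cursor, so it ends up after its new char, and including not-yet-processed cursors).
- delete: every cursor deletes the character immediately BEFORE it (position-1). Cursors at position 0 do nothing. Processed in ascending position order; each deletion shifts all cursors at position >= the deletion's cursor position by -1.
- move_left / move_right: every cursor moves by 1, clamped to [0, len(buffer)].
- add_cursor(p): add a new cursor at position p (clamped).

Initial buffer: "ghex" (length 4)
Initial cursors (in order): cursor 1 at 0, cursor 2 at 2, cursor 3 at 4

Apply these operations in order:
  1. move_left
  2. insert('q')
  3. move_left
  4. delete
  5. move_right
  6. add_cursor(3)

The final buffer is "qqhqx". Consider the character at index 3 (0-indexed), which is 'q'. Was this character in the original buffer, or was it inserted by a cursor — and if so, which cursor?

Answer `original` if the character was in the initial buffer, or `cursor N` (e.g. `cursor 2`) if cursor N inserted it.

After op 1 (move_left): buffer="ghex" (len 4), cursors c1@0 c2@1 c3@3, authorship ....
After op 2 (insert('q')): buffer="qgqheqx" (len 7), cursors c1@1 c2@3 c3@6, authorship 1.2..3.
After op 3 (move_left): buffer="qgqheqx" (len 7), cursors c1@0 c2@2 c3@5, authorship 1.2..3.
After op 4 (delete): buffer="qqhqx" (len 5), cursors c1@0 c2@1 c3@3, authorship 12.3.
After op 5 (move_right): buffer="qqhqx" (len 5), cursors c1@1 c2@2 c3@4, authorship 12.3.
After op 6 (add_cursor(3)): buffer="qqhqx" (len 5), cursors c1@1 c2@2 c4@3 c3@4, authorship 12.3.
Authorship (.=original, N=cursor N): 1 2 . 3 .
Index 3: author = 3

Answer: cursor 3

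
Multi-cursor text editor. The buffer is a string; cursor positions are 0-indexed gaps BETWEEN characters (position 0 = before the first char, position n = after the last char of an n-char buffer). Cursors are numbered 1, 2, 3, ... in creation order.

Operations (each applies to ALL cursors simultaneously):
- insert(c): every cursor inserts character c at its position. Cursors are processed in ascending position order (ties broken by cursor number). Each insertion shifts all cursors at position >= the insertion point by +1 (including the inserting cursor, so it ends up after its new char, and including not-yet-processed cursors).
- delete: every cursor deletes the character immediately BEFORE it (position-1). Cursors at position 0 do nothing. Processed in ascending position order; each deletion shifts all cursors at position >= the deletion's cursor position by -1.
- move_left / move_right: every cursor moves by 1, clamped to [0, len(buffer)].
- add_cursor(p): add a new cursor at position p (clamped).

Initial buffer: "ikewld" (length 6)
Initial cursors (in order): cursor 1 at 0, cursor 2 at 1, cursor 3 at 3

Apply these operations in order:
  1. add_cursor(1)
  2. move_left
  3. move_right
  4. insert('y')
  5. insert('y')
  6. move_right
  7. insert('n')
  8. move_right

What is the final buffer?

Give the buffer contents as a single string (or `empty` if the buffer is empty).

Answer: iyyyyyyknnneyywnld

Derivation:
After op 1 (add_cursor(1)): buffer="ikewld" (len 6), cursors c1@0 c2@1 c4@1 c3@3, authorship ......
After op 2 (move_left): buffer="ikewld" (len 6), cursors c1@0 c2@0 c4@0 c3@2, authorship ......
After op 3 (move_right): buffer="ikewld" (len 6), cursors c1@1 c2@1 c4@1 c3@3, authorship ......
After op 4 (insert('y')): buffer="iyyykeywld" (len 10), cursors c1@4 c2@4 c4@4 c3@7, authorship .124..3...
After op 5 (insert('y')): buffer="iyyyyyykeyywld" (len 14), cursors c1@7 c2@7 c4@7 c3@11, authorship .124124..33...
After op 6 (move_right): buffer="iyyyyyykeyywld" (len 14), cursors c1@8 c2@8 c4@8 c3@12, authorship .124124..33...
After op 7 (insert('n')): buffer="iyyyyyyknnneyywnld" (len 18), cursors c1@11 c2@11 c4@11 c3@16, authorship .124124.124.33.3..
After op 8 (move_right): buffer="iyyyyyyknnneyywnld" (len 18), cursors c1@12 c2@12 c4@12 c3@17, authorship .124124.124.33.3..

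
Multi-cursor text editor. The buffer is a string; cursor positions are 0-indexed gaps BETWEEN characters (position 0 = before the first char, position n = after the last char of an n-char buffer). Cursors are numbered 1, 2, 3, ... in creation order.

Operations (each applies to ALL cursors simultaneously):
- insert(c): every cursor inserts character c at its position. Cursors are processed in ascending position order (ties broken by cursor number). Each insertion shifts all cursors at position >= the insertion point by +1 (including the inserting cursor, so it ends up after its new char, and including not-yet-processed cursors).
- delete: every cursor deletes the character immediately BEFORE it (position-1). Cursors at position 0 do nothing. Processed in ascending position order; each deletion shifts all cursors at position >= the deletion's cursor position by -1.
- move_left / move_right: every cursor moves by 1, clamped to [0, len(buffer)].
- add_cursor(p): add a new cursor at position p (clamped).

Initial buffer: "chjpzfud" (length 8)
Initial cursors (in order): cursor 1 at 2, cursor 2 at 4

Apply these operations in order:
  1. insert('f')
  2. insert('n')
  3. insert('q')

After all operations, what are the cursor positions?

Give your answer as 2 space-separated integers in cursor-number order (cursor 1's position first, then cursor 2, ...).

Answer: 5 10

Derivation:
After op 1 (insert('f')): buffer="chfjpfzfud" (len 10), cursors c1@3 c2@6, authorship ..1..2....
After op 2 (insert('n')): buffer="chfnjpfnzfud" (len 12), cursors c1@4 c2@8, authorship ..11..22....
After op 3 (insert('q')): buffer="chfnqjpfnqzfud" (len 14), cursors c1@5 c2@10, authorship ..111..222....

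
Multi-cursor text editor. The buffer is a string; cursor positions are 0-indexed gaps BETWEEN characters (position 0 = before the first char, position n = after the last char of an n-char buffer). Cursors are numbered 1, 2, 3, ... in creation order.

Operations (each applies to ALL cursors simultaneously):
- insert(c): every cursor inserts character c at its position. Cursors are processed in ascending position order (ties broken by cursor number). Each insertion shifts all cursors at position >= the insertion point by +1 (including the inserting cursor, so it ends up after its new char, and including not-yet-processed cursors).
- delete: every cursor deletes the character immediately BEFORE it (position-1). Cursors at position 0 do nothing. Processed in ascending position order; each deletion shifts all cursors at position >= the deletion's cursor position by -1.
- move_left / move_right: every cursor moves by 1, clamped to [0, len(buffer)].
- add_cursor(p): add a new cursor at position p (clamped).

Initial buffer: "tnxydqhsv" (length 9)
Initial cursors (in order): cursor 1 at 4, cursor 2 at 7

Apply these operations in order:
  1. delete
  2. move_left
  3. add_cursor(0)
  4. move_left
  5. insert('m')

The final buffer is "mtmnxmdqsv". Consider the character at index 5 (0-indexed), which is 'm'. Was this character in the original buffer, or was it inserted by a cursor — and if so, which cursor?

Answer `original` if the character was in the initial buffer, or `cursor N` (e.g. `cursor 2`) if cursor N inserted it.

Answer: cursor 2

Derivation:
After op 1 (delete): buffer="tnxdqsv" (len 7), cursors c1@3 c2@5, authorship .......
After op 2 (move_left): buffer="tnxdqsv" (len 7), cursors c1@2 c2@4, authorship .......
After op 3 (add_cursor(0)): buffer="tnxdqsv" (len 7), cursors c3@0 c1@2 c2@4, authorship .......
After op 4 (move_left): buffer="tnxdqsv" (len 7), cursors c3@0 c1@1 c2@3, authorship .......
After op 5 (insert('m')): buffer="mtmnxmdqsv" (len 10), cursors c3@1 c1@3 c2@6, authorship 3.1..2....
Authorship (.=original, N=cursor N): 3 . 1 . . 2 . . . .
Index 5: author = 2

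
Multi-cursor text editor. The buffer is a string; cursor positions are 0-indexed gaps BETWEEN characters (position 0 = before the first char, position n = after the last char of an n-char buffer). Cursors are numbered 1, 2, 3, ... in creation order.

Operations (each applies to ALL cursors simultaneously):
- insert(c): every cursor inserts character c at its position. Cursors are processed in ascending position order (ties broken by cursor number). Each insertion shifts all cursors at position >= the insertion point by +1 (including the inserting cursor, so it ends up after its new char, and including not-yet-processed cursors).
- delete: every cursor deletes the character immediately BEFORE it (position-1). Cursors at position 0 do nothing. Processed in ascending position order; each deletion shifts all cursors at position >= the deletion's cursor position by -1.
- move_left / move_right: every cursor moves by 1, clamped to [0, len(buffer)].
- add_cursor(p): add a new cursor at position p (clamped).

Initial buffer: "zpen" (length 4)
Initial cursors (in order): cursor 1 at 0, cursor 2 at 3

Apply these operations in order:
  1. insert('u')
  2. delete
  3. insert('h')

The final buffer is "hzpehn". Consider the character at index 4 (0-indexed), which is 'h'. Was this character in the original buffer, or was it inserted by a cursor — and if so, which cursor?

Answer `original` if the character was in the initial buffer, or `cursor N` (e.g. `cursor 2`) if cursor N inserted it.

Answer: cursor 2

Derivation:
After op 1 (insert('u')): buffer="uzpeun" (len 6), cursors c1@1 c2@5, authorship 1...2.
After op 2 (delete): buffer="zpen" (len 4), cursors c1@0 c2@3, authorship ....
After op 3 (insert('h')): buffer="hzpehn" (len 6), cursors c1@1 c2@5, authorship 1...2.
Authorship (.=original, N=cursor N): 1 . . . 2 .
Index 4: author = 2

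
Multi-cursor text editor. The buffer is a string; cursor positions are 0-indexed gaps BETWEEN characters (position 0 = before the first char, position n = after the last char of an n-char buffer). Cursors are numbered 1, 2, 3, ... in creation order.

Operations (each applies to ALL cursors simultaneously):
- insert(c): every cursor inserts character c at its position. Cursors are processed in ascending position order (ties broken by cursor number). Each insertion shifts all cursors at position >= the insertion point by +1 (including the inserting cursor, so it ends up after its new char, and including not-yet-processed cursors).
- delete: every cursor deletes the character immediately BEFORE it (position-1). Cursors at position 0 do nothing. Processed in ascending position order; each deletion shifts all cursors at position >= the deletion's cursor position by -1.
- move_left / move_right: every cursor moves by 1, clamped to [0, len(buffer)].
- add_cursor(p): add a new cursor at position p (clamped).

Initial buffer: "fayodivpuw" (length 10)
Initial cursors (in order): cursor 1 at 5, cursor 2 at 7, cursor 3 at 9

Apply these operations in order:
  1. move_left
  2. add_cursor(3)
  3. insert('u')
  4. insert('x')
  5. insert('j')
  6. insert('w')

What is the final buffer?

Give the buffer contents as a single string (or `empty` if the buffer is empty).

After op 1 (move_left): buffer="fayodivpuw" (len 10), cursors c1@4 c2@6 c3@8, authorship ..........
After op 2 (add_cursor(3)): buffer="fayodivpuw" (len 10), cursors c4@3 c1@4 c2@6 c3@8, authorship ..........
After op 3 (insert('u')): buffer="fayuoudiuvpuuw" (len 14), cursors c4@4 c1@6 c2@9 c3@12, authorship ...4.1..2..3..
After op 4 (insert('x')): buffer="fayuxouxdiuxvpuxuw" (len 18), cursors c4@5 c1@8 c2@12 c3@16, authorship ...44.11..22..33..
After op 5 (insert('j')): buffer="fayuxjouxjdiuxjvpuxjuw" (len 22), cursors c4@6 c1@10 c2@15 c3@20, authorship ...444.111..222..333..
After op 6 (insert('w')): buffer="fayuxjwouxjwdiuxjwvpuxjwuw" (len 26), cursors c4@7 c1@12 c2@18 c3@24, authorship ...4444.1111..2222..3333..

Answer: fayuxjwouxjwdiuxjwvpuxjwuw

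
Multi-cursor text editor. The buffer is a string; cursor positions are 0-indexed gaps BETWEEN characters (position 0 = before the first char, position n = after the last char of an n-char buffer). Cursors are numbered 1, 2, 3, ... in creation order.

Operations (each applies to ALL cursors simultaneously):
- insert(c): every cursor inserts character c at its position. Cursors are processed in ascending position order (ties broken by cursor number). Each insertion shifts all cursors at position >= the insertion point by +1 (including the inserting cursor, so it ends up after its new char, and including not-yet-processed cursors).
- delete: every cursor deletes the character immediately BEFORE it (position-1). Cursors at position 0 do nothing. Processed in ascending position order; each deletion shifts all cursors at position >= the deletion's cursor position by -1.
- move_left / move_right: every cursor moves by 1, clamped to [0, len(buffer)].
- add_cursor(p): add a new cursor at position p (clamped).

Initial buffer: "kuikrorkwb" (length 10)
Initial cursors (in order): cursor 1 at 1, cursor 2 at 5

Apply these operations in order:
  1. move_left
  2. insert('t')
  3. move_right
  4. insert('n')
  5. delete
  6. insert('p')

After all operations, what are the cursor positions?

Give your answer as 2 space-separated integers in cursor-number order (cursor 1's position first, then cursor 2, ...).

After op 1 (move_left): buffer="kuikrorkwb" (len 10), cursors c1@0 c2@4, authorship ..........
After op 2 (insert('t')): buffer="tkuiktrorkwb" (len 12), cursors c1@1 c2@6, authorship 1....2......
After op 3 (move_right): buffer="tkuiktrorkwb" (len 12), cursors c1@2 c2@7, authorship 1....2......
After op 4 (insert('n')): buffer="tknuiktrnorkwb" (len 14), cursors c1@3 c2@9, authorship 1.1...2.2.....
After op 5 (delete): buffer="tkuiktrorkwb" (len 12), cursors c1@2 c2@7, authorship 1....2......
After op 6 (insert('p')): buffer="tkpuiktrporkwb" (len 14), cursors c1@3 c2@9, authorship 1.1...2.2.....

Answer: 3 9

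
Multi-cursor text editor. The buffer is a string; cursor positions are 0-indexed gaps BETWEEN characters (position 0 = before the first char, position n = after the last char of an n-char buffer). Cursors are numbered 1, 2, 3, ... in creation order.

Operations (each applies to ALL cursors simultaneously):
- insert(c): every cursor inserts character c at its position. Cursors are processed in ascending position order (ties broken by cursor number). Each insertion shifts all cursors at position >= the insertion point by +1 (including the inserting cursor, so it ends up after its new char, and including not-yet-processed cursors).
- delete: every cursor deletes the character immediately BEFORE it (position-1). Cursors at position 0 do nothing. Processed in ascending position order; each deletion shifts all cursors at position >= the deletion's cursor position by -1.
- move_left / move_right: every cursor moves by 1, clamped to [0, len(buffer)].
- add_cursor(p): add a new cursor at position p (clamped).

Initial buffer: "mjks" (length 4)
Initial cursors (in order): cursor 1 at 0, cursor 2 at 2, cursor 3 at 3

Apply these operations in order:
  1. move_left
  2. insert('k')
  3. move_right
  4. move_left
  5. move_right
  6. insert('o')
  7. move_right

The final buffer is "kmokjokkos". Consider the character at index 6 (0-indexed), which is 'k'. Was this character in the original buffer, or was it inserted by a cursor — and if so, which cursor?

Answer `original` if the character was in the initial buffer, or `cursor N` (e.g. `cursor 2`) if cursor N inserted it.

Answer: cursor 3

Derivation:
After op 1 (move_left): buffer="mjks" (len 4), cursors c1@0 c2@1 c3@2, authorship ....
After op 2 (insert('k')): buffer="kmkjkks" (len 7), cursors c1@1 c2@3 c3@5, authorship 1.2.3..
After op 3 (move_right): buffer="kmkjkks" (len 7), cursors c1@2 c2@4 c3@6, authorship 1.2.3..
After op 4 (move_left): buffer="kmkjkks" (len 7), cursors c1@1 c2@3 c3@5, authorship 1.2.3..
After op 5 (move_right): buffer="kmkjkks" (len 7), cursors c1@2 c2@4 c3@6, authorship 1.2.3..
After op 6 (insert('o')): buffer="kmokjokkos" (len 10), cursors c1@3 c2@6 c3@9, authorship 1.12.23.3.
After op 7 (move_right): buffer="kmokjokkos" (len 10), cursors c1@4 c2@7 c3@10, authorship 1.12.23.3.
Authorship (.=original, N=cursor N): 1 . 1 2 . 2 3 . 3 .
Index 6: author = 3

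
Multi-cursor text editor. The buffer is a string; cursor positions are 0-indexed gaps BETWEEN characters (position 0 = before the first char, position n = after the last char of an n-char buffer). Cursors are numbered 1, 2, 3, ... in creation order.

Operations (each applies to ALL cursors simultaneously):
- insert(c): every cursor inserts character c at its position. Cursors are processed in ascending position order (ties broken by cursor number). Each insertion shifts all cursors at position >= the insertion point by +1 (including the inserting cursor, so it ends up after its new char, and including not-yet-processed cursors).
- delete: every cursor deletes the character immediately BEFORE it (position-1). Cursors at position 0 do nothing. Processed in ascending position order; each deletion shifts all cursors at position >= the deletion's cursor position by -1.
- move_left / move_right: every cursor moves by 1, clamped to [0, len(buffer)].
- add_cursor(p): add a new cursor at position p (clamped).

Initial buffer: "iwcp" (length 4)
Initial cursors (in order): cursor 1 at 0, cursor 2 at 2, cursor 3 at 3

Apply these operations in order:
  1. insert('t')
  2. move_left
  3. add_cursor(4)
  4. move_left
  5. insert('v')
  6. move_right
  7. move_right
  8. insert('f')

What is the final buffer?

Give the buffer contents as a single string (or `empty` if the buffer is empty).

After op 1 (insert('t')): buffer="tiwtctp" (len 7), cursors c1@1 c2@4 c3@6, authorship 1..2.3.
After op 2 (move_left): buffer="tiwtctp" (len 7), cursors c1@0 c2@3 c3@5, authorship 1..2.3.
After op 3 (add_cursor(4)): buffer="tiwtctp" (len 7), cursors c1@0 c2@3 c4@4 c3@5, authorship 1..2.3.
After op 4 (move_left): buffer="tiwtctp" (len 7), cursors c1@0 c2@2 c4@3 c3@4, authorship 1..2.3.
After op 5 (insert('v')): buffer="vtivwvtvctp" (len 11), cursors c1@1 c2@4 c4@6 c3@8, authorship 11.2.423.3.
After op 6 (move_right): buffer="vtivwvtvctp" (len 11), cursors c1@2 c2@5 c4@7 c3@9, authorship 11.2.423.3.
After op 7 (move_right): buffer="vtivwvtvctp" (len 11), cursors c1@3 c2@6 c4@8 c3@10, authorship 11.2.423.3.
After op 8 (insert('f')): buffer="vtifvwvftvfctfp" (len 15), cursors c1@4 c2@8 c4@11 c3@14, authorship 11.12.42234.33.

Answer: vtifvwvftvfctfp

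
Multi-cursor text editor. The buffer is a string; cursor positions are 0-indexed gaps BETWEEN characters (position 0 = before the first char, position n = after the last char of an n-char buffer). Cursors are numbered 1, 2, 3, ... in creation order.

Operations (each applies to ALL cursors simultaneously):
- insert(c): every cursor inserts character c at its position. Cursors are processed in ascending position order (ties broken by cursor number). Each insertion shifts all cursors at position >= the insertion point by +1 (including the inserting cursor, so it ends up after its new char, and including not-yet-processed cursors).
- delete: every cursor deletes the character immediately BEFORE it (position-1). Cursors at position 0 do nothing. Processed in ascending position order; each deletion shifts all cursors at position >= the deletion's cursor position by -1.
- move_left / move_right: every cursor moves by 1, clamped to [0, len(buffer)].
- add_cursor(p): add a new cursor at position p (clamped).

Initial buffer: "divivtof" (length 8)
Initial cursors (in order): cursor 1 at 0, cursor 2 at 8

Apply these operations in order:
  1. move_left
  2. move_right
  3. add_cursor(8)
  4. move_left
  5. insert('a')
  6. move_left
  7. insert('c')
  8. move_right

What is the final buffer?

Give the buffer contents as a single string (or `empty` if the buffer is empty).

Answer: cadivivtoaccaf

Derivation:
After op 1 (move_left): buffer="divivtof" (len 8), cursors c1@0 c2@7, authorship ........
After op 2 (move_right): buffer="divivtof" (len 8), cursors c1@1 c2@8, authorship ........
After op 3 (add_cursor(8)): buffer="divivtof" (len 8), cursors c1@1 c2@8 c3@8, authorship ........
After op 4 (move_left): buffer="divivtof" (len 8), cursors c1@0 c2@7 c3@7, authorship ........
After op 5 (insert('a')): buffer="adivivtoaaf" (len 11), cursors c1@1 c2@10 c3@10, authorship 1.......23.
After op 6 (move_left): buffer="adivivtoaaf" (len 11), cursors c1@0 c2@9 c3@9, authorship 1.......23.
After op 7 (insert('c')): buffer="cadivivtoaccaf" (len 14), cursors c1@1 c2@12 c3@12, authorship 11.......2233.
After op 8 (move_right): buffer="cadivivtoaccaf" (len 14), cursors c1@2 c2@13 c3@13, authorship 11.......2233.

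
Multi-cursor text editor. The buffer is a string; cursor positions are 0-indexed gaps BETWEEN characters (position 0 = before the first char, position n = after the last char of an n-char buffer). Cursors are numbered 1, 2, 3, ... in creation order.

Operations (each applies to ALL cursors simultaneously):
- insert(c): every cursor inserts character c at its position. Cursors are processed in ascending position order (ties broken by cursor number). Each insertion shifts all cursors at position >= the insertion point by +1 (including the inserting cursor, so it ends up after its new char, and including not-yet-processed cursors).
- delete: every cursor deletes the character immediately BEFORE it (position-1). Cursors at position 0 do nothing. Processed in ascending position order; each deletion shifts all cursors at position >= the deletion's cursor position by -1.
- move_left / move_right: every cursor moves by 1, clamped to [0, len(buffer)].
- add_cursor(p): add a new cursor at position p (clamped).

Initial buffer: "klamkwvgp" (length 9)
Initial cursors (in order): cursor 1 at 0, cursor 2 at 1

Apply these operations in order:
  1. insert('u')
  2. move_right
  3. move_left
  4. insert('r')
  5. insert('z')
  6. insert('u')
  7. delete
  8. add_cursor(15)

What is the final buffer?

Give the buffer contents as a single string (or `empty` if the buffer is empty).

Answer: urzkurzlamkwvgp

Derivation:
After op 1 (insert('u')): buffer="ukulamkwvgp" (len 11), cursors c1@1 c2@3, authorship 1.2........
After op 2 (move_right): buffer="ukulamkwvgp" (len 11), cursors c1@2 c2@4, authorship 1.2........
After op 3 (move_left): buffer="ukulamkwvgp" (len 11), cursors c1@1 c2@3, authorship 1.2........
After op 4 (insert('r')): buffer="urkurlamkwvgp" (len 13), cursors c1@2 c2@5, authorship 11.22........
After op 5 (insert('z')): buffer="urzkurzlamkwvgp" (len 15), cursors c1@3 c2@7, authorship 111.222........
After op 6 (insert('u')): buffer="urzukurzulamkwvgp" (len 17), cursors c1@4 c2@9, authorship 1111.2222........
After op 7 (delete): buffer="urzkurzlamkwvgp" (len 15), cursors c1@3 c2@7, authorship 111.222........
After op 8 (add_cursor(15)): buffer="urzkurzlamkwvgp" (len 15), cursors c1@3 c2@7 c3@15, authorship 111.222........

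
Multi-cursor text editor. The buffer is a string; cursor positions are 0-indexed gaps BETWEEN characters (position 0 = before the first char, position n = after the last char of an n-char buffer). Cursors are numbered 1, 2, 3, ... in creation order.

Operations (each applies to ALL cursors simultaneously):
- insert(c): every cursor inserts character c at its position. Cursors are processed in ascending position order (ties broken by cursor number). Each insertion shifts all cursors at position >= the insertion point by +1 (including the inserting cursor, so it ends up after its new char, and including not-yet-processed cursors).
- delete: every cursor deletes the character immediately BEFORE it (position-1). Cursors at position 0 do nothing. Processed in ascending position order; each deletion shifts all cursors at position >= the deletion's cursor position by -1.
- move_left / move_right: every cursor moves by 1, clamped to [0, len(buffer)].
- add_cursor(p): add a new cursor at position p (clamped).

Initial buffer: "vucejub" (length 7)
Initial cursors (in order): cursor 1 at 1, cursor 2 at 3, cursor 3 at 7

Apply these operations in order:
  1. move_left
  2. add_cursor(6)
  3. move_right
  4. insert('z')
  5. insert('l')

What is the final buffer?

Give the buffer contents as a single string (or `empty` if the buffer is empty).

Answer: vzluczlejubzzll

Derivation:
After op 1 (move_left): buffer="vucejub" (len 7), cursors c1@0 c2@2 c3@6, authorship .......
After op 2 (add_cursor(6)): buffer="vucejub" (len 7), cursors c1@0 c2@2 c3@6 c4@6, authorship .......
After op 3 (move_right): buffer="vucejub" (len 7), cursors c1@1 c2@3 c3@7 c4@7, authorship .......
After op 4 (insert('z')): buffer="vzuczejubzz" (len 11), cursors c1@2 c2@5 c3@11 c4@11, authorship .1..2....34
After op 5 (insert('l')): buffer="vzluczlejubzzll" (len 15), cursors c1@3 c2@7 c3@15 c4@15, authorship .11..22....3434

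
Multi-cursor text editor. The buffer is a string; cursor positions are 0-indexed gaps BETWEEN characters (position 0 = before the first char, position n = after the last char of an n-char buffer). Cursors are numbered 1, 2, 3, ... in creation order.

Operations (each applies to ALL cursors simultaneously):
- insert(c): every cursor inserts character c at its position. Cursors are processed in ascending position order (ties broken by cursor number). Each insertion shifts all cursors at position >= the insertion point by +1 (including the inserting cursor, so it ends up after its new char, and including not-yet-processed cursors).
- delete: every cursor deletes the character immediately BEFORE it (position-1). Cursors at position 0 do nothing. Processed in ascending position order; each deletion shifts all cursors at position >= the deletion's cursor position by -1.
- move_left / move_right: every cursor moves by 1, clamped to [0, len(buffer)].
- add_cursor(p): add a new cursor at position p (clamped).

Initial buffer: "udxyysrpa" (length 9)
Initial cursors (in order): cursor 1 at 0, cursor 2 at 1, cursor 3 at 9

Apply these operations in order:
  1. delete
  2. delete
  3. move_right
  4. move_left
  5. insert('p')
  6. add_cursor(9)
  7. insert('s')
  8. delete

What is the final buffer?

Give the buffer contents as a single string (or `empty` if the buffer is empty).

Answer: ppdxyyspr

Derivation:
After op 1 (delete): buffer="dxyysrp" (len 7), cursors c1@0 c2@0 c3@7, authorship .......
After op 2 (delete): buffer="dxyysr" (len 6), cursors c1@0 c2@0 c3@6, authorship ......
After op 3 (move_right): buffer="dxyysr" (len 6), cursors c1@1 c2@1 c3@6, authorship ......
After op 4 (move_left): buffer="dxyysr" (len 6), cursors c1@0 c2@0 c3@5, authorship ......
After op 5 (insert('p')): buffer="ppdxyyspr" (len 9), cursors c1@2 c2@2 c3@8, authorship 12.....3.
After op 6 (add_cursor(9)): buffer="ppdxyyspr" (len 9), cursors c1@2 c2@2 c3@8 c4@9, authorship 12.....3.
After op 7 (insert('s')): buffer="ppssdxyyspsrs" (len 13), cursors c1@4 c2@4 c3@11 c4@13, authorship 1212.....33.4
After op 8 (delete): buffer="ppdxyyspr" (len 9), cursors c1@2 c2@2 c3@8 c4@9, authorship 12.....3.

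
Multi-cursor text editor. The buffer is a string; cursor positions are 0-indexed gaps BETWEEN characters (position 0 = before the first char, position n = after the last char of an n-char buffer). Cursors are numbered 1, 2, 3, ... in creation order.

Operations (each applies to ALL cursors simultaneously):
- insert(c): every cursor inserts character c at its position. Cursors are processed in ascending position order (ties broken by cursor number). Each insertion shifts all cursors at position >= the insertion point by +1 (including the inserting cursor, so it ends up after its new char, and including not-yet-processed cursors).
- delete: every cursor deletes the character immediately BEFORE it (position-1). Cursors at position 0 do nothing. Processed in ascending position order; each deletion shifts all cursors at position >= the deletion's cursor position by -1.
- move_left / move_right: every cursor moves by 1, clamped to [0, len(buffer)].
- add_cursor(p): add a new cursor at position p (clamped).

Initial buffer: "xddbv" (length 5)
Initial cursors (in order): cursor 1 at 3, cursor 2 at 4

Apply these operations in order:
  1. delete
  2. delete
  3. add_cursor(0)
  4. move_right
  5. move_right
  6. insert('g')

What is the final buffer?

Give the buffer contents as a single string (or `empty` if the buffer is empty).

Answer: vggg

Derivation:
After op 1 (delete): buffer="xdv" (len 3), cursors c1@2 c2@2, authorship ...
After op 2 (delete): buffer="v" (len 1), cursors c1@0 c2@0, authorship .
After op 3 (add_cursor(0)): buffer="v" (len 1), cursors c1@0 c2@0 c3@0, authorship .
After op 4 (move_right): buffer="v" (len 1), cursors c1@1 c2@1 c3@1, authorship .
After op 5 (move_right): buffer="v" (len 1), cursors c1@1 c2@1 c3@1, authorship .
After op 6 (insert('g')): buffer="vggg" (len 4), cursors c1@4 c2@4 c3@4, authorship .123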